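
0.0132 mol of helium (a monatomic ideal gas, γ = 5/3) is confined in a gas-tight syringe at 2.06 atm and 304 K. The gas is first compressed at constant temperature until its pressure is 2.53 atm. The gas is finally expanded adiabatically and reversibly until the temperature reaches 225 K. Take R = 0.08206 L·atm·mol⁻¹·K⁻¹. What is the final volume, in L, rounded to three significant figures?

V₃ ≈ 0.204 L

From PV = nRT: V₁ = nRT₁/P₁ = 0.1598 L.
T constant ⇒ Boyle's law P V = const: T₂ = T₁; V₂ = V₁·(P₁/P₂) = 0.1302 L.
Adiabatic (γ = 5/3), T V^(γ−1) and P V^γ constant: P₃ = P₂·(T₃/T₂)^(γ/(γ−1)) = 1.192 atm; V₃ = V₂·(T₂/T₃)^(1/(γ−1)) = 0.2044 L.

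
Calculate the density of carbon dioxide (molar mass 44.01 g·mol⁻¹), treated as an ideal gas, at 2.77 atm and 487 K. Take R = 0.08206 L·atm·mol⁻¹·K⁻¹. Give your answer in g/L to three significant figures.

ρ ≈ 3.05 g/L

ρ = PM/(RT) = (2.77 × 44.01) / (0.08206 × 487.0)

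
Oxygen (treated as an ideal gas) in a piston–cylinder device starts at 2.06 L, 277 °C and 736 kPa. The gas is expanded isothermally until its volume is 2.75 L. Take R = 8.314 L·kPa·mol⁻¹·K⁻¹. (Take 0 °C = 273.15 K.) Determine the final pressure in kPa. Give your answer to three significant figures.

P₂ ≈ 551 kPa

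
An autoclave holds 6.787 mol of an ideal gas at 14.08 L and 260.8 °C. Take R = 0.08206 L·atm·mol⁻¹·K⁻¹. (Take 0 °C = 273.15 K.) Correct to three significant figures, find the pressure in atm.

Convert: T = 533.95 K.
PV = nRT ⇒ P = nRT/V = (6.787 × 0.08206 × 533.95) / 14.08

P ≈ 21.1 atm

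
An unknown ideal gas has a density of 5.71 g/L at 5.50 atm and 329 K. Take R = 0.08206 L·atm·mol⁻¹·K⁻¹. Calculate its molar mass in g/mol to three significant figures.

M ≈ 28.0 g/mol

ρ = PM/(RT) ⇒ M = ρRT/P = (5.71 × 0.08206 × 329.0) / 5.50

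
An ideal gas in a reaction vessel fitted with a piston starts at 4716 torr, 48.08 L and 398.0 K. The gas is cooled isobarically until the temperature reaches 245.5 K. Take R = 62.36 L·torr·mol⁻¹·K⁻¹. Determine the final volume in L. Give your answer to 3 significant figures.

P constant ⇒ V ∝ T: P₂ = P₁; V₂ = V₁·(T₂/T₁) = 29.66 L.

V₂ ≈ 29.7 L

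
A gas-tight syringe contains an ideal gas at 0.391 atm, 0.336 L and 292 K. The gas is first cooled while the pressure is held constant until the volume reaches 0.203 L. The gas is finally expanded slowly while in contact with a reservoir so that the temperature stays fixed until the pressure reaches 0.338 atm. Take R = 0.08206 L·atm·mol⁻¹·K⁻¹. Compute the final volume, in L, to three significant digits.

V₃ ≈ 0.235 L

Isobaric, so V/T is constant: P₂ = P₁; T₂ = T₁·(V₂/V₁) = 176.4 K.
Isothermal, so P V is constant: T₃ = T₂; V₃ = V₂·(P₂/P₃) = 0.2348 L.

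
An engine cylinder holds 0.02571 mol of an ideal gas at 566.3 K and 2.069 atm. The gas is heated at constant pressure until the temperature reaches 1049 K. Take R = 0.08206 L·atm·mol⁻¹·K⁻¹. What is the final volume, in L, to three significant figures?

From PV = nRT: V₁ = nRT₁/P₁ = 0.5775 L.
Isobaric, so V/T is constant: P₂ = P₁; V₂ = V₁·(T₂/T₁) = 1.070 L.

V₂ ≈ 1.07 L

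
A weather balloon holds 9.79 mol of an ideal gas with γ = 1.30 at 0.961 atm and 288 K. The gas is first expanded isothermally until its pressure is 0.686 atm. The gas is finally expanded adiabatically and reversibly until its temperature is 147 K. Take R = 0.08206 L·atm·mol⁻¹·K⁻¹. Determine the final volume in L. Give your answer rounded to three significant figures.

V₃ ≈ 3.17e+03 L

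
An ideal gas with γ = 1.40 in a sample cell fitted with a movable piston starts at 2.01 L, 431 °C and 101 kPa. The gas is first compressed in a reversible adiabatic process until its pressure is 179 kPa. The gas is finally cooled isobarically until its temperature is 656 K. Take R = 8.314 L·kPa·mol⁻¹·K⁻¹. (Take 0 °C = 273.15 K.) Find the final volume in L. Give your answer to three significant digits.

Convert: T₁ = 704.1 K.
Reversible adiabatic, γ = 1.40: T₂ = T₁·(P₂/P₁)^((γ−1)/γ) = 829.2 K; V₂ = V₁·(P₁/P₂)^(1/γ) = 1.336 L.
P constant ⇒ V ∝ T: P₃ = P₂; V₃ = V₂·(T₃/T₂) = 1.057 L.

V₃ ≈ 1.06 L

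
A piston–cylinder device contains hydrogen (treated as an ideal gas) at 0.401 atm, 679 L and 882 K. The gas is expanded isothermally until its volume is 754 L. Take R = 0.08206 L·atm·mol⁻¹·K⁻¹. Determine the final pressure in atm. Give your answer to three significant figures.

P₂ ≈ 0.361 atm

Isothermal, so P V is constant: T₂ = T₁; P₂ = P₁·(V₁/V₂) = 0.3611 atm.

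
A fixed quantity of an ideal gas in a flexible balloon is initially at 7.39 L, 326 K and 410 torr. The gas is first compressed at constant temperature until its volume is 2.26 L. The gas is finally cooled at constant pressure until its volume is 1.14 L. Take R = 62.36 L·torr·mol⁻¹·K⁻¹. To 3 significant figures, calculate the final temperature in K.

T₃ ≈ 164 K

T constant ⇒ Boyle's law P V = const: T₂ = T₁; P₂ = P₁·(V₁/V₂) = 1341 torr.
Isobaric, so V/T is constant: P₃ = P₂; T₃ = T₂·(V₃/V₂) = 164.4 K.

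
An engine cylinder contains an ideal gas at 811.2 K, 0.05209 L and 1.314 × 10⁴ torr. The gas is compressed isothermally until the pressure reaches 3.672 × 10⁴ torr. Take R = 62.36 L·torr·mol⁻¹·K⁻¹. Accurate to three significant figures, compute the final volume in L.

V₂ ≈ 0.0186 L

Isothermal, so P V is constant: T₂ = T₁; V₂ = V₁·(P₁/P₂) = 0.01864 L.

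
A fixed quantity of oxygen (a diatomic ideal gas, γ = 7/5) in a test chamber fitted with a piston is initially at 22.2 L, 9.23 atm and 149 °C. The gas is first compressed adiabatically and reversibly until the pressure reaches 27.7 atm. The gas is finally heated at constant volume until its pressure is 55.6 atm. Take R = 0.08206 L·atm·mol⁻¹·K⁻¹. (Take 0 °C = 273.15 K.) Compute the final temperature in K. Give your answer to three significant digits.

T₃ ≈ 1.16e+03 K

Convert: T₁ = 422.1 K.
Reversible adiabatic, γ = 7/5: T₂ = T₁·(P₂/P₁)^((γ−1)/γ) = 577.9 K; V₂ = V₁·(P₁/P₂)^(1/γ) = 10.13 L.
V constant ⇒ P ∝ T: V₃ = V₂; T₃ = T₂·(P₃/P₂) = 1160 K.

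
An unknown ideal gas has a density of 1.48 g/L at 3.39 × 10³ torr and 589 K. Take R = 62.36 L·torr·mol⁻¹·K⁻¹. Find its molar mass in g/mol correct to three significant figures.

ρ = PM/(RT) ⇒ M = ρRT/P = (1.48 × 62.36 × 589.0) / 3.39e+03

M ≈ 16.0 g/mol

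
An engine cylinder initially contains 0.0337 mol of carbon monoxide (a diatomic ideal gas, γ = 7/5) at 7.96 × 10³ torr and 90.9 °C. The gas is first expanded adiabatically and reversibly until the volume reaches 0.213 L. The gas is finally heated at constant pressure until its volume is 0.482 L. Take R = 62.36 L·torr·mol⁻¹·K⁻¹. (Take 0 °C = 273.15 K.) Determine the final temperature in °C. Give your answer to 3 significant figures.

T₃ ≈ 326 °C

Convert: T₁ = 364.0 K.
From PV = nRT: V₁ = nRT₁/P₁ = 0.09611 L.
Reversible adiabatic, γ = 7/5: T₂ = T₁·(V₁/V₂)^(γ−1) = 264.8 K; P₂ = P₁·(V₁/V₂)^γ = 2613 torr.
P constant ⇒ V ∝ T: P₃ = P₂; T₃ = T₂·(V₃/V₂) = 599.2 K.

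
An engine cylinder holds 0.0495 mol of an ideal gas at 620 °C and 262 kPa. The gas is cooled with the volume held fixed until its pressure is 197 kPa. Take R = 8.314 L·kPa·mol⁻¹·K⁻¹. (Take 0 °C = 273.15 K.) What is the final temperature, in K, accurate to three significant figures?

T₂ ≈ 672 K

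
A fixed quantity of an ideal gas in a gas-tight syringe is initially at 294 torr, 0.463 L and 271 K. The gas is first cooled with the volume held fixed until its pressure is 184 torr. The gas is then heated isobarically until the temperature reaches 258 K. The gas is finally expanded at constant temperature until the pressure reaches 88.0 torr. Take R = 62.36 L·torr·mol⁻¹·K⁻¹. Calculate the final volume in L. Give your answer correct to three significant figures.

V constant ⇒ P ∝ T: V₂ = V₁; T₂ = T₁·(P₂/P₁) = 169.6 K.
P constant ⇒ V ∝ T: P₃ = P₂; V₃ = V₂·(T₃/T₂) = 0.7043 L.
T constant ⇒ Boyle's law P V = const: T₄ = T₃; V₄ = V₃·(P₃/P₄) = 1.473 L.

V₄ ≈ 1.47 L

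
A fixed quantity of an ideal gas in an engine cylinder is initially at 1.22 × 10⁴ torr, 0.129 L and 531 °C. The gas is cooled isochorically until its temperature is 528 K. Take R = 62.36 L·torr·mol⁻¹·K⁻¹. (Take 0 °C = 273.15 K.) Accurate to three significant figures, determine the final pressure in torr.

P₂ ≈ 8.01e+03 torr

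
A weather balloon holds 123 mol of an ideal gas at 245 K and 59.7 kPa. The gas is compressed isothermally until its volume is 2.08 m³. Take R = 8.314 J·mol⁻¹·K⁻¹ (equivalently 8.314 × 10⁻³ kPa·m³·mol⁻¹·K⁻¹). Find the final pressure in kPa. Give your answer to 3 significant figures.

From PV = nRT: V₁ = nRT₁/P₁ = 4.197 m³.
Isothermal, so P V is constant: T₂ = T₁; P₂ = P₁·(V₁/V₂) = 120.5 kPa.

P₂ ≈ 120 kPa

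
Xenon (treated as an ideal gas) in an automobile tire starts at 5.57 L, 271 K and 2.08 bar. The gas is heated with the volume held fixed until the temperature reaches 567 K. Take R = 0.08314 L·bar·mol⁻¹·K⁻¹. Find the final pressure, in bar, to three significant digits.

Isochoric, so P/T is constant: V₂ = V₁; P₂ = P₁·(T₂/T₁) = 4.352 bar.

P₂ ≈ 4.35 bar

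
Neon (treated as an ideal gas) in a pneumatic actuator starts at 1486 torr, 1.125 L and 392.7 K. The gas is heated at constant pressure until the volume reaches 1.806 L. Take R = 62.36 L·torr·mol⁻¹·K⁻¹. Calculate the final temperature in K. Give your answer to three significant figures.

P constant ⇒ V ∝ T: P₂ = P₁; T₂ = T₁·(V₂/V₁) = 630.4 K.

T₂ ≈ 630 K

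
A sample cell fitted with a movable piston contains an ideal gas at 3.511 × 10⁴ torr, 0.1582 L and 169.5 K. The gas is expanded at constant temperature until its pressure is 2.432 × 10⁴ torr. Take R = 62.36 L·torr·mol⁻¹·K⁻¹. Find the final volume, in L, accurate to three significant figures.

T constant ⇒ Boyle's law P V = const: T₂ = T₁; V₂ = V₁·(P₁/P₂) = 0.2284 L.

V₂ ≈ 0.228 L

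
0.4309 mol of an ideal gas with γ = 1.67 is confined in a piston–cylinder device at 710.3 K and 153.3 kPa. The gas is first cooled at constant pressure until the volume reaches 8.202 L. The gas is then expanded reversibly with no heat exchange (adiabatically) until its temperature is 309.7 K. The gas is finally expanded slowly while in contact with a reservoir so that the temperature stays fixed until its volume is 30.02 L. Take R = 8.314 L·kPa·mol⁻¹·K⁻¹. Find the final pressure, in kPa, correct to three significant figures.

P₄ ≈ 37.0 kPa

From PV = nRT: V₁ = nRT₁/P₁ = 16.60 L.
Isobaric, so V/T is constant: P₂ = P₁; T₂ = T₁·(V₂/V₁) = 351.0 K.
Reversible adiabatic, γ = 1.67: P₃ = P₂·(T₃/T₂)^(γ/(γ−1)) = 112.2 kPa; V₃ = V₂·(T₂/T₃)^(1/(γ−1)) = 9.886 L.
T constant ⇒ Boyle's law P V = const: T₄ = T₃; P₄ = P₃·(V₃/V₄) = 36.96 kPa.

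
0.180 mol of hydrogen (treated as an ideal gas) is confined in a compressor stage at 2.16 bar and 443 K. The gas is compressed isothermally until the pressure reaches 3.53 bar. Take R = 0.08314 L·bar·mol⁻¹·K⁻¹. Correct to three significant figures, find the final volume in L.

V₂ ≈ 1.88 L

From PV = nRT: V₁ = nRT₁/P₁ = 3.069 L.
Isothermal, so P V is constant: T₂ = T₁; V₂ = V₁·(P₁/P₂) = 1.878 L.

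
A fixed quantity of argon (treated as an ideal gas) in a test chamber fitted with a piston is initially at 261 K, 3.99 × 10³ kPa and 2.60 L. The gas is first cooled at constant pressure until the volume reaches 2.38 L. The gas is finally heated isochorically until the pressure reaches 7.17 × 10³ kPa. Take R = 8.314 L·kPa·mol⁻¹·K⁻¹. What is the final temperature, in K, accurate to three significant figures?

T₃ ≈ 429 K

Isobaric, so V/T is constant: P₂ = P₁; T₂ = T₁·(V₂/V₁) = 238.9 K.
V constant ⇒ P ∝ T: V₃ = V₂; T₃ = T₂·(P₃/P₂) = 429.3 K.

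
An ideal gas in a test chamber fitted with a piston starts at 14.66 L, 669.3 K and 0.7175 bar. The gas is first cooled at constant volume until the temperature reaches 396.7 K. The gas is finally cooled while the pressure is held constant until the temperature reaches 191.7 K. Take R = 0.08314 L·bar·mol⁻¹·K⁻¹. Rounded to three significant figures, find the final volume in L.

V₃ ≈ 7.08 L

V constant ⇒ P ∝ T: V₂ = V₁; P₂ = P₁·(T₂/T₁) = 0.4253 bar.
Isobaric, so V/T is constant: P₃ = P₂; V₃ = V₂·(T₃/T₂) = 7.084 L.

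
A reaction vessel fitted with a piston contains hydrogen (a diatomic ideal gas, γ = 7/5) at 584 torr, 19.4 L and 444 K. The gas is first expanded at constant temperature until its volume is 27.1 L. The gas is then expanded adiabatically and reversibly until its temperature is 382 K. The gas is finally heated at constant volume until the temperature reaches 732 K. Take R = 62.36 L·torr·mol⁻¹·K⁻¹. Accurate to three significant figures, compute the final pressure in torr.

P₄ ≈ 473 torr

T constant ⇒ Boyle's law P V = const: T₂ = T₁; P₂ = P₁·(V₁/V₂) = 418.1 torr.
Adiabatic (γ = 7/5), T V^(γ−1) and P V^γ constant: P₃ = P₂·(T₃/T₂)^(γ/(γ−1)) = 247.0 torr; V₃ = V₂·(T₂/T₃)^(1/(γ−1)) = 39.47 L.
Isochoric, so P/T is constant: V₄ = V₃; P₄ = P₃·(T₄/T₃) = 473.2 torr.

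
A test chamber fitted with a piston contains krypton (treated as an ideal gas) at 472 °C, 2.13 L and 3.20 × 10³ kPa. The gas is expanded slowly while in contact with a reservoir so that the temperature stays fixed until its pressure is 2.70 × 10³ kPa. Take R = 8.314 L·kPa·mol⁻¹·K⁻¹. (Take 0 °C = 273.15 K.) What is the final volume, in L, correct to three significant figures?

Convert: T₁ = 745.1 K.
Isothermal, so P V is constant: T₂ = T₁; V₂ = V₁·(P₁/P₂) = 2.524 L.

V₂ ≈ 2.52 L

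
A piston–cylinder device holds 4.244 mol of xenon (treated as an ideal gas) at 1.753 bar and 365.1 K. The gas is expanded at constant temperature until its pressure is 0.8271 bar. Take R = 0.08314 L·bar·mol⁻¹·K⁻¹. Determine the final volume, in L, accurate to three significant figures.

From PV = nRT: V₁ = nRT₁/P₁ = 73.49 L.
T constant ⇒ Boyle's law P V = const: T₂ = T₁; V₂ = V₁·(P₁/P₂) = 155.8 L.

V₂ ≈ 156 L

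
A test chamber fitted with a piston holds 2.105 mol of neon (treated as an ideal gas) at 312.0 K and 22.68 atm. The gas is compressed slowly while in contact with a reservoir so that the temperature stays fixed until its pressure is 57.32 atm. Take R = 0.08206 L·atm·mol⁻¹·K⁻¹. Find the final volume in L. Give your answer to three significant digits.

From PV = nRT: V₁ = nRT₁/P₁ = 2.376 L.
T constant ⇒ Boyle's law P V = const: T₂ = T₁; V₂ = V₁·(P₁/P₂) = 0.9402 L.

V₂ ≈ 0.940 L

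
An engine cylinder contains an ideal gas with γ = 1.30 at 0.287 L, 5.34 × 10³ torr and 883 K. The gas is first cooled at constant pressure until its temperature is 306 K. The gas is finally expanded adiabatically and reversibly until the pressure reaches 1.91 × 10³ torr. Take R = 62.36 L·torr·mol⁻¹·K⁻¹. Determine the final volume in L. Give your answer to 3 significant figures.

V₃ ≈ 0.219 L

P constant ⇒ V ∝ T: P₂ = P₁; V₂ = V₁·(T₂/T₁) = 0.09946 L.
Reversible adiabatic, γ = 1.30: T₃ = T₂·(P₃/P₂)^((γ−1)/γ) = 241.4 K; V₃ = V₂·(P₂/P₃)^(1/γ) = 0.2193 L.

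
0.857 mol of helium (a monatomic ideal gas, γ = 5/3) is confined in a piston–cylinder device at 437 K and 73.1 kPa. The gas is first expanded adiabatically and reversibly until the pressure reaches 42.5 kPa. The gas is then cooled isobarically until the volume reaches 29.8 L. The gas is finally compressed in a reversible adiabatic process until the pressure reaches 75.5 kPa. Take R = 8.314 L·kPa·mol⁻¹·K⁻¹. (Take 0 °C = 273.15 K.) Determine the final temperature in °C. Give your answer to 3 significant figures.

T₄ ≈ -49.5 °C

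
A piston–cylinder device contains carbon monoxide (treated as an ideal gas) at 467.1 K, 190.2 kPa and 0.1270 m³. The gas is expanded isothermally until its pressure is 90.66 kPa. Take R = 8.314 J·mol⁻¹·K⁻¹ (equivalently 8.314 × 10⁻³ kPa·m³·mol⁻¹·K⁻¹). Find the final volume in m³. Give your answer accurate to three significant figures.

Isothermal, so P V is constant: T₂ = T₁; V₂ = V₁·(P₁/P₂) = 0.2664 m³.

V₂ ≈ 0.266 m³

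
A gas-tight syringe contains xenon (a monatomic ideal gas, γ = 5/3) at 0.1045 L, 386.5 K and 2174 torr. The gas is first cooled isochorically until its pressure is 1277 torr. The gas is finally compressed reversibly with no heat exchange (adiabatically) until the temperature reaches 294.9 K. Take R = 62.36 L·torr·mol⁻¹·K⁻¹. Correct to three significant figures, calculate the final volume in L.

Isochoric, so P/T is constant: V₂ = V₁; T₂ = T₁·(P₂/P₁) = 227.0 K.
Reversible adiabatic, γ = 5/3: P₃ = P₂·(T₃/T₂)^(γ/(γ−1)) = 2456 torr; V₃ = V₂·(T₂/T₃)^(1/(γ−1)) = 0.07059 L.

V₃ ≈ 0.0706 L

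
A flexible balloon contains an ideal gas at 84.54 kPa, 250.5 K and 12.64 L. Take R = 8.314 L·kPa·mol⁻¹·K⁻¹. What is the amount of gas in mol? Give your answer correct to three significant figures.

n ≈ 0.513 mol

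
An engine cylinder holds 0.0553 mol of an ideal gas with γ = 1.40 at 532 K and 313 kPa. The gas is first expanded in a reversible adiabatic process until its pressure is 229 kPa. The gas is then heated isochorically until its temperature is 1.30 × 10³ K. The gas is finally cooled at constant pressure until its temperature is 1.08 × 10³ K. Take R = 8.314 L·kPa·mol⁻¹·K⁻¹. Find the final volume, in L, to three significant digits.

From PV = nRT: V₁ = nRT₁/P₁ = 0.7815 L.
Reversible adiabatic, γ = 1.40: T₂ = T₁·(P₂/P₁)^((γ−1)/γ) = 486.6 K; V₂ = V₁·(P₁/P₂)^(1/γ) = 0.9769 L.
Isochoric, so P/T is constant: V₃ = V₂; P₃ = P₂·(T₃/T₂) = 611.8 kPa.
P constant ⇒ V ∝ T: P₄ = P₃; V₄ = V₃·(T₄/T₃) = 0.8116 L.

V₄ ≈ 0.812 L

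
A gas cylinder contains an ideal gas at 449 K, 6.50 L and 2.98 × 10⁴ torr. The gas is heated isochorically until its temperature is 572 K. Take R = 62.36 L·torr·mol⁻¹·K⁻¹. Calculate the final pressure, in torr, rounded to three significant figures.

P₂ ≈ 3.80e+04 torr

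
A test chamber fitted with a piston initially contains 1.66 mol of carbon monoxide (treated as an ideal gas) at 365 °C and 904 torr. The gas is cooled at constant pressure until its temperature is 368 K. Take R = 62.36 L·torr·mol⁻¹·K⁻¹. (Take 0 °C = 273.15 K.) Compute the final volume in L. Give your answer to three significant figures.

V₂ ≈ 42.1 L

Convert: T₁ = 638.1 K.
From PV = nRT: V₁ = nRT₁/P₁ = 73.07 L.
Isobaric, so V/T is constant: P₂ = P₁; V₂ = V₁·(T₂/T₁) = 42.14 L.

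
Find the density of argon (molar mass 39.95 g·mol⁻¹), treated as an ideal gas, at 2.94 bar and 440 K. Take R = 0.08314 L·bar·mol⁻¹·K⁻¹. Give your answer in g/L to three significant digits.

ρ ≈ 3.21 g/L

ρ = PM/(RT) = (2.94 × 39.95) / (0.08314 × 440.0)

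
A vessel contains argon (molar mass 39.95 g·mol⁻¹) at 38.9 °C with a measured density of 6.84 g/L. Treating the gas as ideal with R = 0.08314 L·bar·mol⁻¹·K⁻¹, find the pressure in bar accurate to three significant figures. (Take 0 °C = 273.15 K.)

P ≈ 4.44 bar

ρ = PM/(RT) ⇒ P = ρRT/M = (6.84 × 0.08314 × 312.0) / 39.95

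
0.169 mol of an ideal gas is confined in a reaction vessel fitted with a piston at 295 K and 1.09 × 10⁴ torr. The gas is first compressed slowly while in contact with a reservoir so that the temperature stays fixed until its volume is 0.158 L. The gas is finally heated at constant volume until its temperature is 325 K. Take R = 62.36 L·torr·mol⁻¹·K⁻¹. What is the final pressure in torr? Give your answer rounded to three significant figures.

P₃ ≈ 2.17e+04 torr

From PV = nRT: V₁ = nRT₁/P₁ = 0.2852 L.
T constant ⇒ Boyle's law P V = const: T₂ = T₁; P₂ = P₁·(V₁/V₂) = 1.968e+04 torr.
V constant ⇒ P ∝ T: V₃ = V₂; P₃ = P₂·(T₃/T₂) = 2.168e+04 torr.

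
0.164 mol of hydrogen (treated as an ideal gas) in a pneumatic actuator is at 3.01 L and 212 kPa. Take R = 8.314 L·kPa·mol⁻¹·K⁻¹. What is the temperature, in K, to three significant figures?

PV = nRT ⇒ T = PV/(nR) = (212 × 3.01) / (0.164 × 8.314)

T ≈ 468 K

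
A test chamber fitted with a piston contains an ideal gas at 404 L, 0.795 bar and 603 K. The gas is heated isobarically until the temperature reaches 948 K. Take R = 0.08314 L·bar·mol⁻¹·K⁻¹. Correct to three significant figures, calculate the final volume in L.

V₂ ≈ 635 L

P constant ⇒ V ∝ T: P₂ = P₁; V₂ = V₁·(T₂/T₁) = 635.1 L.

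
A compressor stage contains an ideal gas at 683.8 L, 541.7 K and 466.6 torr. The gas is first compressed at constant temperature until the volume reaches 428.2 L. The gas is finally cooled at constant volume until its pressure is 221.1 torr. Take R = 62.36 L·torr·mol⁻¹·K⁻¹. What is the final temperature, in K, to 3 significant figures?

T₃ ≈ 161 K

T constant ⇒ Boyle's law P V = const: T₂ = T₁; P₂ = P₁·(V₁/V₂) = 745.1 torr.
Isochoric, so P/T is constant: V₃ = V₂; T₃ = T₂·(P₃/P₂) = 160.7 K.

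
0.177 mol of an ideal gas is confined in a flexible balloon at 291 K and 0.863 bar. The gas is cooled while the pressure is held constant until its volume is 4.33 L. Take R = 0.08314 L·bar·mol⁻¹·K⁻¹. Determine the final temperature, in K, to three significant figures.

T₂ ≈ 254 K

From PV = nRT: V₁ = nRT₁/P₁ = 4.962 L.
P constant ⇒ V ∝ T: P₂ = P₁; T₂ = T₁·(V₂/V₁) = 253.9 K.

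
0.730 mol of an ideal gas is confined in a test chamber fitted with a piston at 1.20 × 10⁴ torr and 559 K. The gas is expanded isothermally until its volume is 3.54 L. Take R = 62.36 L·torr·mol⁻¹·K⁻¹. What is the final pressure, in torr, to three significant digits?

From PV = nRT: V₁ = nRT₁/P₁ = 2.121 L.
Isothermal, so P V is constant: T₂ = T₁; P₂ = P₁·(V₁/V₂) = 7188 torr.

P₂ ≈ 7.19e+03 torr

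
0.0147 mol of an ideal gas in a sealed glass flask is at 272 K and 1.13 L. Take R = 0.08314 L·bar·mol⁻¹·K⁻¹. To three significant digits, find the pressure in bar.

PV = nRT ⇒ P = nRT/V = (0.0147 × 0.08314 × 272) / 1.13

P ≈ 0.294 bar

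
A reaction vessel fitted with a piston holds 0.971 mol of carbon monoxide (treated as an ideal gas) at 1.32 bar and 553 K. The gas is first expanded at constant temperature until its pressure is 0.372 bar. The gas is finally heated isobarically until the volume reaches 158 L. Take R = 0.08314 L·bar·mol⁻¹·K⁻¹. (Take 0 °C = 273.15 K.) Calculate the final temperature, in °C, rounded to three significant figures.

From PV = nRT: V₁ = nRT₁/P₁ = 33.82 L.
Isothermal, so P V is constant: T₂ = T₁; V₂ = V₁·(P₁/P₂) = 120.0 L.
Isobaric, so V/T is constant: P₃ = P₂; T₃ = T₂·(V₃/V₂) = 728.1 K.

T₃ ≈ 455 °C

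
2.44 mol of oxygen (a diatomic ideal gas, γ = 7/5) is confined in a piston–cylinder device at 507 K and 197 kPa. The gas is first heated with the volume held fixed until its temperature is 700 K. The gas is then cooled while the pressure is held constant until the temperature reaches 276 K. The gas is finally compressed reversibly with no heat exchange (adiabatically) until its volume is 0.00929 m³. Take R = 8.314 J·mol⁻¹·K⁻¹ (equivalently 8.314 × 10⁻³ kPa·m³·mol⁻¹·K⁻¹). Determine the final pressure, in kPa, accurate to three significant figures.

From PV = nRT: V₁ = nRT₁/P₁ = 0.05221 m³.
V constant ⇒ P ∝ T: V₂ = V₁; P₂ = P₁·(T₂/T₁) = 272.0 kPa.
P constant ⇒ V ∝ T: P₃ = P₂; V₃ = V₂·(T₃/T₂) = 0.02059 m³.
Reversible adiabatic, γ = 7/5: T₄ = T₃·(V₃/V₄)^(γ−1) = 379.4 K; P₄ = P₃·(V₃/V₄)^γ = 828.5 kPa.

P₄ ≈ 829 kPa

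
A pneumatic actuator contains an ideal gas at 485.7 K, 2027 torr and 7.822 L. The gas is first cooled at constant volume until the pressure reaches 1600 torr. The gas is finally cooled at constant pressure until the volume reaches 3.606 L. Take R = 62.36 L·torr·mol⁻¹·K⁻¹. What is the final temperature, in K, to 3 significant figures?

T₃ ≈ 177 K

V constant ⇒ P ∝ T: V₂ = V₁; T₂ = T₁·(P₂/P₁) = 383.4 K.
Isobaric, so V/T is constant: P₃ = P₂; T₃ = T₂·(V₃/V₂) = 176.7 K.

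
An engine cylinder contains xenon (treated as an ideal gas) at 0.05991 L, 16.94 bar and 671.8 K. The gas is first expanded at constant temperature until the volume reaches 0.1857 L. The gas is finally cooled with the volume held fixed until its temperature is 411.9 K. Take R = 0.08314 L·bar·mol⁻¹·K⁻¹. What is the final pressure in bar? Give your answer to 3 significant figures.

P₃ ≈ 3.35 bar

Isothermal, so P V is constant: T₂ = T₁; P₂ = P₁·(V₁/V₂) = 5.465 bar.
V constant ⇒ P ∝ T: V₃ = V₂; P₃ = P₂·(T₃/T₂) = 3.351 bar.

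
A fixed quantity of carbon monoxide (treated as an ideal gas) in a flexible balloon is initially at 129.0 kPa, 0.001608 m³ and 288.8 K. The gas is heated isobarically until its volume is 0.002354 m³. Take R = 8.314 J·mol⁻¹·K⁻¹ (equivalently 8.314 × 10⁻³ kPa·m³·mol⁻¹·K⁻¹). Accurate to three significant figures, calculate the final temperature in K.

T₂ ≈ 423 K

P constant ⇒ V ∝ T: P₂ = P₁; T₂ = T₁·(V₂/V₁) = 422.8 K.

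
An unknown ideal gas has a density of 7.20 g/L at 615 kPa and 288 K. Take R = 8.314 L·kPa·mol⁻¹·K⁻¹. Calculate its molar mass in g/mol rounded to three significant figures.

M ≈ 28.0 g/mol

ρ = PM/(RT) ⇒ M = ρRT/P = (7.20 × 8.314 × 288.0) / 615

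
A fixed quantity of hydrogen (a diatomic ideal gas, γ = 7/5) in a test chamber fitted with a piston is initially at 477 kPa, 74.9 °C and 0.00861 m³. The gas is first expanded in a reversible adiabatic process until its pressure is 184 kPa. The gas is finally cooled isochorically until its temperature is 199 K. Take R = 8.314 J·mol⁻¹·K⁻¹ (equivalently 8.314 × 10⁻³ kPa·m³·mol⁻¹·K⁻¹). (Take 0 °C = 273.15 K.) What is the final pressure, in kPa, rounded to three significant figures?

P₃ ≈ 138 kPa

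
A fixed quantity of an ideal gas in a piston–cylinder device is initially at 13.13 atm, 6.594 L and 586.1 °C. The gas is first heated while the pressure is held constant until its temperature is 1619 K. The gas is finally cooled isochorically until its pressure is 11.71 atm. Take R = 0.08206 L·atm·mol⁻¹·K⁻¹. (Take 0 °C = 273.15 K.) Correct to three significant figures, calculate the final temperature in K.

Convert: T₁ = 859.2 K.
Isobaric, so V/T is constant: P₂ = P₁; V₂ = V₁·(T₂/T₁) = 12.42 L.
Isochoric, so P/T is constant: V₃ = V₂; T₃ = T₂·(P₃/P₂) = 1444 K.

T₃ ≈ 1.44e+03 K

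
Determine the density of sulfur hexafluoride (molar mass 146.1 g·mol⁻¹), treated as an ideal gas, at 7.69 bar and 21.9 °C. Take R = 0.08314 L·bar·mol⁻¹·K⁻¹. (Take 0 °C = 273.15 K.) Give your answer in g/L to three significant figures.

ρ ≈ 45.8 g/L

ρ = PM/(RT) = (7.69 × 146.1) / (0.08314 × 295.0)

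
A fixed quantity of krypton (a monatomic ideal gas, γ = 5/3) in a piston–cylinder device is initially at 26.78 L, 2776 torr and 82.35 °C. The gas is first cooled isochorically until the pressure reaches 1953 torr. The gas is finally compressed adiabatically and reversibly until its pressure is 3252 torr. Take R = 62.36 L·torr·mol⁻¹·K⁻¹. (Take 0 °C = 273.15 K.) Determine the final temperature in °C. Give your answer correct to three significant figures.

Convert: T₁ = 355.5 K.
V constant ⇒ P ∝ T: V₂ = V₁; T₂ = T₁·(P₂/P₁) = 250.1 K.
Reversible adiabatic, γ = 5/3: T₃ = T₂·(P₃/P₂)^((γ−1)/γ) = 306.7 K; V₃ = V₂·(P₂/P₃)^(1/γ) = 19.72 L.

T₃ ≈ 33.5 °C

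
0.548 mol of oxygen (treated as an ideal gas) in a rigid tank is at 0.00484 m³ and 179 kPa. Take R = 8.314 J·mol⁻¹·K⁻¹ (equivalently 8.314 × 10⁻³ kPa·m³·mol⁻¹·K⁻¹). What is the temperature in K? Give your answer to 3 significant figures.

T ≈ 190 K

PV = nRT ⇒ T = PV/(nR) = (179 × 0.00484) / (0.548 × 8.314 × 10⁻³)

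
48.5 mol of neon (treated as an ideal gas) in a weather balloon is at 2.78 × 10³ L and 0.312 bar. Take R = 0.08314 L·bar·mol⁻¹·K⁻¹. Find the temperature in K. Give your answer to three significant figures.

PV = nRT ⇒ T = PV/(nR) = (0.312 × 2.78e+03) / (48.5 × 0.08314)

T ≈ 215 K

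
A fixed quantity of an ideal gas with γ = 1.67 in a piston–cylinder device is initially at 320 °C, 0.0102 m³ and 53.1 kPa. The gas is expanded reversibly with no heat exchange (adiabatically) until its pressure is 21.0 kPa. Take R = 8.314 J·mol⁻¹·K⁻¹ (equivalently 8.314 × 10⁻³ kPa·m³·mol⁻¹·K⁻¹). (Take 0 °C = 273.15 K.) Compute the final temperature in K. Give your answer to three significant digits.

T₂ ≈ 409 K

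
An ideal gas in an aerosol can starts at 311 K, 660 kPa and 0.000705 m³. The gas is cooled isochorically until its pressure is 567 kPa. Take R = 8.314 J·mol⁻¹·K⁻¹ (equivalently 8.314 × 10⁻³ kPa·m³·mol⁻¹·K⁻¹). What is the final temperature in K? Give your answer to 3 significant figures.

Isochoric, so P/T is constant: V₂ = V₁; T₂ = T₁·(P₂/P₁) = 267.2 K.

T₂ ≈ 267 K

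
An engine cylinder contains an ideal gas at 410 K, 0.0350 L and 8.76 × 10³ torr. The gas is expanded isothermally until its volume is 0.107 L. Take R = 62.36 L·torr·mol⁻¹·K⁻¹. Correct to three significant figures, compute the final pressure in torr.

Isothermal, so P V is constant: T₂ = T₁; P₂ = P₁·(V₁/V₂) = 2865 torr.

P₂ ≈ 2.87e+03 torr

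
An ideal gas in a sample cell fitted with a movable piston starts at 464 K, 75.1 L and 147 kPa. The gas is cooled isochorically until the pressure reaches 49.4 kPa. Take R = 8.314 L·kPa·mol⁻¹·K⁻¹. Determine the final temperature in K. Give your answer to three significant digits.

T₂ ≈ 156 K

V constant ⇒ P ∝ T: V₂ = V₁; T₂ = T₁·(P₂/P₁) = 155.9 K.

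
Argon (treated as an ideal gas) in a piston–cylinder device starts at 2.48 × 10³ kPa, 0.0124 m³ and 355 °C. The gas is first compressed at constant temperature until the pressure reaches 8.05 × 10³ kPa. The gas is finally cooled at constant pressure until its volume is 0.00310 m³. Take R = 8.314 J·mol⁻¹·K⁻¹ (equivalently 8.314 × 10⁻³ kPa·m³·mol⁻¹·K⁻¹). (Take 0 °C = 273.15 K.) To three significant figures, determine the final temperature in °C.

Convert: T₁ = 628.1 K.
T constant ⇒ Boyle's law P V = const: T₂ = T₁; V₂ = V₁·(P₁/P₂) = 0.003820 m³.
Isobaric, so V/T is constant: P₃ = P₂; T₃ = T₂·(V₃/V₂) = 509.7 K.

T₃ ≈ 237 °C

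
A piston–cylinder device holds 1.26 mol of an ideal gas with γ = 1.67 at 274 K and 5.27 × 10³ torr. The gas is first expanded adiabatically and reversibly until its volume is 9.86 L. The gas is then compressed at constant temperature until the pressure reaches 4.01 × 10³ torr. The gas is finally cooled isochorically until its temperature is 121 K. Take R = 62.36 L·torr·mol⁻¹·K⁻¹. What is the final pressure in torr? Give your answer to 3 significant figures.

P₄ ≈ 3.20e+03 torr

From PV = nRT: V₁ = nRT₁/P₁ = 4.085 L.
Reversible adiabatic, γ = 1.67: T₂ = T₁·(V₁/V₂)^(γ−1) = 151.8 K; P₂ = P₁·(V₁/V₂)^γ = 1210 torr.
T constant ⇒ Boyle's law P V = const: T₃ = T₂; V₃ = V₂·(P₂/P₃) = 2.975 L.
Isochoric, so P/T is constant: V₄ = V₃; P₄ = P₃·(T₄/T₃) = 3196 torr.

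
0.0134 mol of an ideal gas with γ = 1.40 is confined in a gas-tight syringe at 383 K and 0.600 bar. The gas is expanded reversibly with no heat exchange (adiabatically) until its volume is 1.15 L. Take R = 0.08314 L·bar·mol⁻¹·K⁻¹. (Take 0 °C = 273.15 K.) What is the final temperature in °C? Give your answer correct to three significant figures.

From PV = nRT: V₁ = nRT₁/P₁ = 0.7112 L.
Reversible adiabatic, γ = 1.40: T₂ = T₁·(V₁/V₂)^(γ−1) = 316.0 K; P₂ = P₁·(V₁/V₂)^γ = 0.3061 bar.

T₂ ≈ 42.9 °C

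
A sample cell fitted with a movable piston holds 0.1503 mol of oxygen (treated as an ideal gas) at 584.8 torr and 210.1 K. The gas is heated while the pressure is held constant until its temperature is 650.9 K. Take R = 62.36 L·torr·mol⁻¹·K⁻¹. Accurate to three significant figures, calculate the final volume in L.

From PV = nRT: V₁ = nRT₁/P₁ = 3.367 L.
Isobaric, so V/T is constant: P₂ = P₁; V₂ = V₁·(T₂/T₁) = 10.43 L.

V₂ ≈ 10.4 L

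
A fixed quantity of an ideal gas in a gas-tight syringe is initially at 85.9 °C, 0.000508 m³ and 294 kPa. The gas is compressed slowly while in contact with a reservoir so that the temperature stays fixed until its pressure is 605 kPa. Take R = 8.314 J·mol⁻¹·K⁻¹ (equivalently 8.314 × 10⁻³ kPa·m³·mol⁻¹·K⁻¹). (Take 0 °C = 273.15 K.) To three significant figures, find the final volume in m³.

Convert: T₁ = 359.0 K.
T constant ⇒ Boyle's law P V = const: T₂ = T₁; V₂ = V₁·(P₁/P₂) = 0.0002469 m³.

V₂ ≈ 0.000247 m³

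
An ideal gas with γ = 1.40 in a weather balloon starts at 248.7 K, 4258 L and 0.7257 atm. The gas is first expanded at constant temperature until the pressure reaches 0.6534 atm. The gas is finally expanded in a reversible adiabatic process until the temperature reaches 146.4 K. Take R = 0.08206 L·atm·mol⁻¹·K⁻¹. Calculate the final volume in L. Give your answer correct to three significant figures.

V₃ ≈ 1.78e+04 L

T constant ⇒ Boyle's law P V = const: T₂ = T₁; V₂ = V₁·(P₁/P₂) = 4729 L.
Reversible adiabatic, γ = 1.40: P₃ = P₂·(T₃/T₂)^(γ/(γ−1)) = 0.1023 atm; V₃ = V₂·(T₂/T₃)^(1/(γ−1)) = 1.779e+04 L.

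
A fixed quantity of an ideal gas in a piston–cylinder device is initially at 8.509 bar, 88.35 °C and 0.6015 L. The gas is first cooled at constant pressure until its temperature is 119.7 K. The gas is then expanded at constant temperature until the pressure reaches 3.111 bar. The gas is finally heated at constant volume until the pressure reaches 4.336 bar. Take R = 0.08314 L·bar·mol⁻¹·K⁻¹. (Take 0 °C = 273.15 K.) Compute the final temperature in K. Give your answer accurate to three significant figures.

Convert: T₁ = 361.5 K.
P constant ⇒ V ∝ T: P₂ = P₁; V₂ = V₁·(T₂/T₁) = 0.1992 L.
Isothermal, so P V is constant: T₃ = T₂; V₃ = V₂·(P₂/P₃) = 0.5448 L.
Isochoric, so P/T is constant: V₄ = V₃; T₄ = T₃·(P₄/P₃) = 166.8 K.

T₄ ≈ 167 K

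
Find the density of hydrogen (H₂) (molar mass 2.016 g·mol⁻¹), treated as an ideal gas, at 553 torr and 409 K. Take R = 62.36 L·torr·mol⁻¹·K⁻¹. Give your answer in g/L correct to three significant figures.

ρ ≈ 0.0437 g/L

ρ = PM/(RT) = (553 × 2.016) / (62.36 × 409.0)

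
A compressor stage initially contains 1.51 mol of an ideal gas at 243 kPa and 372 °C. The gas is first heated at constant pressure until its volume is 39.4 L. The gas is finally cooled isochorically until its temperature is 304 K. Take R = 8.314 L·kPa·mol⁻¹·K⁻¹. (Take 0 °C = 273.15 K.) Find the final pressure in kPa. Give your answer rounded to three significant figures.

P₃ ≈ 96.9 kPa

Convert: T₁ = 645.1 K.
From PV = nRT: V₁ = nRT₁/P₁ = 33.33 L.
P constant ⇒ V ∝ T: P₂ = P₁; T₂ = T₁·(V₂/V₁) = 762.6 K.
Isochoric, so P/T is constant: V₃ = V₂; P₃ = P₂·(T₃/T₂) = 96.86 kPa.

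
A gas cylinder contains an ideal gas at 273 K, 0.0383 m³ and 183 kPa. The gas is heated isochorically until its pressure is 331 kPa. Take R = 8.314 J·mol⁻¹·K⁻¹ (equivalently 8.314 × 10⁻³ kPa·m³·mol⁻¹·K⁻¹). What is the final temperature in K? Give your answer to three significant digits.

T₂ ≈ 494 K

V constant ⇒ P ∝ T: V₂ = V₁; T₂ = T₁·(P₂/P₁) = 493.8 K.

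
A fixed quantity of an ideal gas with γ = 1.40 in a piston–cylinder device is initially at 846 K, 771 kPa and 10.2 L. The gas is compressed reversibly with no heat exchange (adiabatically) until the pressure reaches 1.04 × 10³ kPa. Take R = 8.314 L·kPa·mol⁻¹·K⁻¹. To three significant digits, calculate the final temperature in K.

T₂ ≈ 922 K

Adiabatic (γ = 1.40), T V^(γ−1) and P V^γ constant: T₂ = T₁·(P₂/P₁)^((γ−1)/γ) = 921.5 K; V₂ = V₁·(P₁/P₂)^(1/γ) = 8.237 L.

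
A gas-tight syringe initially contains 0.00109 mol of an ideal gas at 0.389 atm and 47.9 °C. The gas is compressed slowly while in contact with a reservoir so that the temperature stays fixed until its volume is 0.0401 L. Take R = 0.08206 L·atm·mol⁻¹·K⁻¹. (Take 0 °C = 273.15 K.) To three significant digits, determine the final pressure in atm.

P₂ ≈ 0.716 atm

Convert: T₁ = 321.0 K.
From PV = nRT: V₁ = nRT₁/P₁ = 0.07382 L.
T constant ⇒ Boyle's law P V = const: T₂ = T₁; P₂ = P₁·(V₁/V₂) = 0.7161 atm.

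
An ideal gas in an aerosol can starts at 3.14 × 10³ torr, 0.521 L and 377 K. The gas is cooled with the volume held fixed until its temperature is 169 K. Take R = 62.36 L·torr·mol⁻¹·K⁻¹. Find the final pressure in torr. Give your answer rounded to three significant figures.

P₂ ≈ 1.41e+03 torr

V constant ⇒ P ∝ T: V₂ = V₁; P₂ = P₁·(T₂/T₁) = 1408 torr.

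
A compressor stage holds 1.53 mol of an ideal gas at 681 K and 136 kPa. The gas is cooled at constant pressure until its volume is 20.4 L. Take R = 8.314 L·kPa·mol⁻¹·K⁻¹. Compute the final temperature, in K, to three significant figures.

From PV = nRT: V₁ = nRT₁/P₁ = 63.70 L.
P constant ⇒ V ∝ T: P₂ = P₁; T₂ = T₁·(V₂/V₁) = 218.1 K.

T₂ ≈ 218 K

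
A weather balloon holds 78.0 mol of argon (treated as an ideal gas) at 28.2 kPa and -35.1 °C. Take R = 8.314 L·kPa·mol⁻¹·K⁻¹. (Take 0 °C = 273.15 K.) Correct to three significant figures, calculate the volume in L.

V ≈ 5.47e+03 L

Convert: T = 238.05 K.
PV = nRT ⇒ V = nRT/P = (78.0 × 8.314 × 238.05) / 28.2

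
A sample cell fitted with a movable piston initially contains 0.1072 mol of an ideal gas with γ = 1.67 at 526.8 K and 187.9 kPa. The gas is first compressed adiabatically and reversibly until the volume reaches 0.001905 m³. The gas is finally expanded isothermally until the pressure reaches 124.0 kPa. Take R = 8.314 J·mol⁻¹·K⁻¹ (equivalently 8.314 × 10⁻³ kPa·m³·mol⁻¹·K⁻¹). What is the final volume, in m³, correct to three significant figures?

V₃ ≈ 0.00454 m³

From PV = nRT: V₁ = nRT₁/P₁ = 0.002499 m³.
Adiabatic (γ = 1.67), T V^(γ−1) and P V^γ constant: T₂ = T₁·(V₁/V₂)^(γ−1) = 631.8 K; P₂ = P₁·(V₁/V₂)^γ = 295.6 kPa.
Isothermal, so P V is constant: T₃ = T₂; V₃ = V₂·(P₂/P₃) = 0.004541 m³.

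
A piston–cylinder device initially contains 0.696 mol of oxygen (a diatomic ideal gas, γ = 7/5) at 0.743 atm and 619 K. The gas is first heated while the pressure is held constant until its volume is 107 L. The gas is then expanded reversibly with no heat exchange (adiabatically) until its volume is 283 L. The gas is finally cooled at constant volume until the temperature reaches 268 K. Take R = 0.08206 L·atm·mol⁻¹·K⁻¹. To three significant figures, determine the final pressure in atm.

From PV = nRT: V₁ = nRT₁/P₁ = 47.58 L.
P constant ⇒ V ∝ T: P₂ = P₁; T₂ = T₁·(V₂/V₁) = 1392 K.
Adiabatic (γ = 7/5), T V^(γ−1) and P V^γ constant: T₃ = T₂·(V₂/V₃)^(γ−1) = 943.3 K; P₃ = P₂·(V₂/V₃)^γ = 0.1904 atm.
Isochoric, so P/T is constant: V₄ = V₃; P₄ = P₃·(T₄/T₃) = 0.05409 atm.

P₄ ≈ 0.0541 atm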